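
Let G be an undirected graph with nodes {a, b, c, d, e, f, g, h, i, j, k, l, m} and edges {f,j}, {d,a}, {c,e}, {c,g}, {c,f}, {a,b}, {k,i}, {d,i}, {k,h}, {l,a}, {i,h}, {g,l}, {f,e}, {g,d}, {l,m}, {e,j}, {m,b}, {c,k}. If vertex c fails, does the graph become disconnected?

Yes

Deleting c raises the number of components from 1 to 2, so c is a cut vertex.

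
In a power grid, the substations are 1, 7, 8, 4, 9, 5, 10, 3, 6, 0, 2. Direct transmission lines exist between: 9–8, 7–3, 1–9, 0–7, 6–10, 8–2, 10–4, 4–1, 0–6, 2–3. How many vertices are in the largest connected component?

10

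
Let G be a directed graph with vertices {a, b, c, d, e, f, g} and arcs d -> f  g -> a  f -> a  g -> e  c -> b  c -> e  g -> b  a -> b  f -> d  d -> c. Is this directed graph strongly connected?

No

There is no directed path from b to c, so the graph is not strongly connected.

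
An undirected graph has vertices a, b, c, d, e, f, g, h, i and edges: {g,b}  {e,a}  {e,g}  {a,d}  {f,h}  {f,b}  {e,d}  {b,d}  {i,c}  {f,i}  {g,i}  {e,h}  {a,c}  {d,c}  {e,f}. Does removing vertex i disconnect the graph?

Deleting i leaves 1 component (was 1) (its neighbors c, f, g remain connected to each other), so i is not a cut vertex.

No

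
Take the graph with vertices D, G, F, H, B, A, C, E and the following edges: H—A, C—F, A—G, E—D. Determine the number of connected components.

B is isolated — a component by itself.
Starting from D we can reach D, E. That is one component of size 2.
Starting from C we can reach C, F. That is one component of size 2.
Starting from A we can reach A, G, H. That is one component of size 3.
Total: 4 components.

4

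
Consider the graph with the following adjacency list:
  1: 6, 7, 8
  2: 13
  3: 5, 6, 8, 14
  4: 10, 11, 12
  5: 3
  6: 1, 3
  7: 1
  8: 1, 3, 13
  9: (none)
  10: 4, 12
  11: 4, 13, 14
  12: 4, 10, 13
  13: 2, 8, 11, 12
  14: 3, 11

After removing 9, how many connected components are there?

1

With 9 gone, the remaining components are: {1, 2, 3, 4, 5, 6, 7, 8, 10, 11, 12, 13, 14}.
That is 1 component.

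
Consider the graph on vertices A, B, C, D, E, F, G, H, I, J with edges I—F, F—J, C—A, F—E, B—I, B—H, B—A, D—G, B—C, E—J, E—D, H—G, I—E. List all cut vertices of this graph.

B

Removing B increases the component count from 1 to 2, so B is a cut vertex.
By contrast removing C leaves 1 component; it is not a cut vertex. No other vertex is a cut vertex either.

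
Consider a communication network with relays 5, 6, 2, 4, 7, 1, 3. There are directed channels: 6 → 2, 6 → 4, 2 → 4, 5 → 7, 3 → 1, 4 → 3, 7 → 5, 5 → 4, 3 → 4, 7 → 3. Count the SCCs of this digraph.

5

{5, 7} are all mutually reachable — one SCC of size 2.
{3, 4} are all mutually reachable — one SCC of size 2.
{2} is an SCC by itself.
{6} is an SCC by itself.
{1} is an SCC by itself.
That gives 5 strongly connected components.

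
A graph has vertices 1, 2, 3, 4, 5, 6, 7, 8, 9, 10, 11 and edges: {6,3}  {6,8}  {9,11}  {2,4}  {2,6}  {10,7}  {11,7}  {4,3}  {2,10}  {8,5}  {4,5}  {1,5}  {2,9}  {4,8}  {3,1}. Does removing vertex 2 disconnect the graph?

Deleting 2 raises the number of components from 1 to 2, so 2 is a cut vertex.

Yes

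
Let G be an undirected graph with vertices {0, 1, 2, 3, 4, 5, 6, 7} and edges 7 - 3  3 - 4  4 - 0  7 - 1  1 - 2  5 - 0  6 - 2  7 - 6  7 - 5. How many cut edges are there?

The edges on the cycle 7-1-2-6-7 are not bridges since each lies on that cycle.
Every edge lies on some cycle, so there are no bridges.

0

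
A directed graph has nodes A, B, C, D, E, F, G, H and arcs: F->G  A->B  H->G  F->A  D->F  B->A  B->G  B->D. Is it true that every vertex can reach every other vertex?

No

There is no directed path from H to C, so the graph is not strongly connected.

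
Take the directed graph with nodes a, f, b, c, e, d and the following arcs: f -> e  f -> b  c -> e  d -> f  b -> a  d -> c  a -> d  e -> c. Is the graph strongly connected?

No

There is no directed path from e to b, so the graph is not strongly connected.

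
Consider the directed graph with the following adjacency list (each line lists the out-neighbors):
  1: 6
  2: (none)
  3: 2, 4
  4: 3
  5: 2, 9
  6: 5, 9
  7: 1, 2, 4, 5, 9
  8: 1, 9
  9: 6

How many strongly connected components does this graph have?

{5, 6, 9} are all mutually reachable — one SCC of size 3.
{3, 4} are all mutually reachable — one SCC of size 2.
{7} is an SCC by itself.
{1} is an SCC by itself.
{8} is an SCC by itself.
(and 1 more singleton SCC)
That gives 6 strongly connected components.

6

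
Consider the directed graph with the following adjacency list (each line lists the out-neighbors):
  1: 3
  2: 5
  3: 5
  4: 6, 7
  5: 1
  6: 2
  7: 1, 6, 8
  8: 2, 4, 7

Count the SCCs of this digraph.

{1, 3, 5} are all mutually reachable — one SCC of size 3.
{4, 7, 8} are all mutually reachable — one SCC of size 3.
{2} is an SCC by itself.
{6} is an SCC by itself.
That gives 4 strongly connected components.

4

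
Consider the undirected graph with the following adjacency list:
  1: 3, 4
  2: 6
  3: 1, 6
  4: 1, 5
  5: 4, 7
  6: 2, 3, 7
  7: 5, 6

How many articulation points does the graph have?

1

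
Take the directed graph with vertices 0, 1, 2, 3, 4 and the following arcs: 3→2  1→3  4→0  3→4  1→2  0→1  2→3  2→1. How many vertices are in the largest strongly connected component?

{0, 1, 2, 3, 4} are all mutually reachable — one SCC of size 5.
The largest has 5 vertices.

5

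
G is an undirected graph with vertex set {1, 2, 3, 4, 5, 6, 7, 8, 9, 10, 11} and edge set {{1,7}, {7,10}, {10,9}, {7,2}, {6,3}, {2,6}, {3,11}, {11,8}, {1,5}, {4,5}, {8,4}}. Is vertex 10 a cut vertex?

Deleting 10 raises the number of components from 1 to 2, so 10 is a cut vertex.

Yes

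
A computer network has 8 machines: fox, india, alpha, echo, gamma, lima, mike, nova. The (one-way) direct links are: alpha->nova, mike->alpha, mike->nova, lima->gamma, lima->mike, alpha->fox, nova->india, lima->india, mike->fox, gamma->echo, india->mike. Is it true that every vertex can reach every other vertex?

There is no directed path from gamma to fox, so the graph is not strongly connected.

No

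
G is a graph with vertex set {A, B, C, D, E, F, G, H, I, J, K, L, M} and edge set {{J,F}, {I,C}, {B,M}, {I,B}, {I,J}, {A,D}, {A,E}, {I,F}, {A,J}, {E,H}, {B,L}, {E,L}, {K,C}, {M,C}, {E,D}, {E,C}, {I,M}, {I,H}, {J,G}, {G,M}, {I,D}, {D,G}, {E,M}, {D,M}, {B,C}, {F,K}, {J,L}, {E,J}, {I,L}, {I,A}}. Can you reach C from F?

From F we can reach A, B, C, D, E, F, G, H, I, J, K, L, M, which includes C.

Yes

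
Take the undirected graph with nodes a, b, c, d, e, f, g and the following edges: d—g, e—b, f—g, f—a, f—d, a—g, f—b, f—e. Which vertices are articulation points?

f

Removing f increases the component count from 2 to 3, so f is a cut vertex.
By contrast removing d leaves 2 components; it is not a cut vertex. No other vertex is a cut vertex either.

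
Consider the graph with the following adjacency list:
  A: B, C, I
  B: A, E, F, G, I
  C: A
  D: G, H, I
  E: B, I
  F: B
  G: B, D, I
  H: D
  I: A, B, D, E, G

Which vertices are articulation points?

Removing A increases the component count from 1 to 2, so A is a cut vertex.
Removing B increases the component count from 1 to 2, so B is a cut vertex.
Removing D increases the component count from 1 to 2, so D is a cut vertex.
By contrast removing I leaves 1 component; it is not a cut vertex. No other vertex is a cut vertex either.

A, B, D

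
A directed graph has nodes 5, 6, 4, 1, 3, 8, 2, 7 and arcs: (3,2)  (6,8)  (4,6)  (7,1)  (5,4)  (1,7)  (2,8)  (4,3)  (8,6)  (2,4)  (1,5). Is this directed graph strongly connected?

There is no directed path from 5 to 1, so the graph is not strongly connected.

No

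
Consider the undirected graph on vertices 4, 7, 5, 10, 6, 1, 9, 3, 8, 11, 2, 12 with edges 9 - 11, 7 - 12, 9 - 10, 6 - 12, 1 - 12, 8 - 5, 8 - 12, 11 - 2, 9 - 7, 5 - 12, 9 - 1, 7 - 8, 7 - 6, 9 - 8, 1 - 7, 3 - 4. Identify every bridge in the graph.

10-9, 11-2, 11-9, 3-4

The edges on the cycle 9-1-7-9 are not bridges since each lies on that cycle.
But removing 11 - 9 disconnects 11 from 9; removing 3 - 4 disconnects 3 from 4; removing 9 - 10 disconnects 9 from 10; removing 11 - 2 disconnects 11 from 2 — these are bridges.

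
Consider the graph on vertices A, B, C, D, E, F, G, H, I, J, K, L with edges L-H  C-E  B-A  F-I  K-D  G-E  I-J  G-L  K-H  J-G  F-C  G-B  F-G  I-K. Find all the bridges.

A-B, B-G, D-K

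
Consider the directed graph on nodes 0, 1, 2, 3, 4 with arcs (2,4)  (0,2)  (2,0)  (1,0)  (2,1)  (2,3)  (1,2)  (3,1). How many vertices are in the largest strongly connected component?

4

{0, 1, 2, 3} are all mutually reachable — one SCC of size 4.
{4} is an SCC by itself.
The largest has 4 vertices.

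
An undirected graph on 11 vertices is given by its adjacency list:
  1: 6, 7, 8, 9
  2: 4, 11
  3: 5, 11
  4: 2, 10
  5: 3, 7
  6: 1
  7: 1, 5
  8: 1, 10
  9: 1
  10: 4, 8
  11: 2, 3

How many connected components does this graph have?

1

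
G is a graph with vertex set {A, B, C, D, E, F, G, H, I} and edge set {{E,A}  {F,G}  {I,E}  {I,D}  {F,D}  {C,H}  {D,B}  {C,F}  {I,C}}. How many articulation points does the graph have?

5

Removing C increases the component count from 1 to 2, so C is a cut vertex.
Removing D increases the component count from 1 to 2, so D is a cut vertex.
Removing E increases the component count from 1 to 2, so E is a cut vertex.
Likewise F, I are cut vertices.
By contrast removing B leaves 1 component; it is not a cut vertex. No other vertex is a cut vertex either.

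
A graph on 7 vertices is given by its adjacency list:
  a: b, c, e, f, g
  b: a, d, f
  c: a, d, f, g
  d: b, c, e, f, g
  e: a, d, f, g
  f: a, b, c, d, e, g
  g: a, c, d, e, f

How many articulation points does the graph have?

0

Removing d, for instance, still leaves 1 component. No single vertex removal increases the component count — the graph has no articulation points.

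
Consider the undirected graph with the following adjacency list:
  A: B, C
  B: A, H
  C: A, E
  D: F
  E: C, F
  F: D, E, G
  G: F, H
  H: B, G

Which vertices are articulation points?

F

Removing F increases the component count from 1 to 2, so F is a cut vertex.
By contrast removing C leaves 1 component; it is not a cut vertex. No other vertex is a cut vertex either.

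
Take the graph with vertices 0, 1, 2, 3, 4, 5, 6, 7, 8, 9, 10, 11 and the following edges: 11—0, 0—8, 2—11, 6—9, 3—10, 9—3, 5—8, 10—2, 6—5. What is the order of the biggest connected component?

9

4 is isolated — a component by itself.
1 is isolated — a component by itself.
7 is isolated — a component by itself.
Starting from 0 we can reach 0, 2, 3, 5, 6, 8, 9, 10, 11. That is one component of size 9.
The largest has 9 vertices.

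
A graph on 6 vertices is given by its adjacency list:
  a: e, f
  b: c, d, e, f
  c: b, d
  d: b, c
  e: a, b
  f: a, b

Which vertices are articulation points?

b

Removing b increases the component count from 1 to 2, so b is a cut vertex.
By contrast removing c leaves 1 component; it is not a cut vertex. No other vertex is a cut vertex either.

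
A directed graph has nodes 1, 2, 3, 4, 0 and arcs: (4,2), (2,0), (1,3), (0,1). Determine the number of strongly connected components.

{2} is an SCC by itself.
{3} is an SCC by itself.
{0} is an SCC by itself.
{1} is an SCC by itself.
{4} is an SCC by itself.
That gives 5 strongly connected components.

5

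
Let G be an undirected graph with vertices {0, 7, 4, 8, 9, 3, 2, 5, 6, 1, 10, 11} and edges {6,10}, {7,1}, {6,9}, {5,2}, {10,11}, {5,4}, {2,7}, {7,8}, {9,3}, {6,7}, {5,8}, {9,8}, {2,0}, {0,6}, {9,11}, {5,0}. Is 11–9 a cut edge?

No

After removing 11–9, the path 11-10-6-9 still connects them, so the edge is not a bridge.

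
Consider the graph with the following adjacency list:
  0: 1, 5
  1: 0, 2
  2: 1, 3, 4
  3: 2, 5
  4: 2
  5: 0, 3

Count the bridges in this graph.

1

The edges on the cycle 3-2-1-0-5-3 are not bridges since each lies on that cycle.
But removing 2-4 disconnects 2 from 4 — this is a bridge.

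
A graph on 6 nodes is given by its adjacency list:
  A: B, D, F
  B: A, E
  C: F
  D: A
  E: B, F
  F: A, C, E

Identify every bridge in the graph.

The edges on the cycle A-B-E-F-A are not bridges since each lies on that cycle.
But removing F-C disconnects F from C; removing A-D disconnects A from D — these are bridges.

A-D, C-F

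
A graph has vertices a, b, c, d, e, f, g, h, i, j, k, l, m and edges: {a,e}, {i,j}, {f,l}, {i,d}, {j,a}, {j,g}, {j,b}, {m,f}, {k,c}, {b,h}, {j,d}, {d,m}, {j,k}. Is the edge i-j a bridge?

After removing i-j, the path i-d-j still connects them, so the edge is not a bridge.

No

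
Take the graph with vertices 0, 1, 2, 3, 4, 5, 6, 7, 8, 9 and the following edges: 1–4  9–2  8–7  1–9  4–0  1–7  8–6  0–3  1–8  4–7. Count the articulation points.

Removing 0 increases the component count from 2 to 3, so 0 is a cut vertex.
Removing 1 increases the component count from 2 to 3, so 1 is a cut vertex.
Removing 4 increases the component count from 2 to 3, so 4 is a cut vertex.
Likewise 8, 9 are cut vertices.
By contrast removing 7 leaves 2 components; it is not a cut vertex. No other vertex is a cut vertex either.

5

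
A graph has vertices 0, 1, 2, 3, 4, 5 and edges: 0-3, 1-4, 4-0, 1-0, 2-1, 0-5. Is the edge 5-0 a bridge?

Yes

Removing 5-0 leaves no path between 5 and 0: the component count goes from 1 to 2. So it is a bridge.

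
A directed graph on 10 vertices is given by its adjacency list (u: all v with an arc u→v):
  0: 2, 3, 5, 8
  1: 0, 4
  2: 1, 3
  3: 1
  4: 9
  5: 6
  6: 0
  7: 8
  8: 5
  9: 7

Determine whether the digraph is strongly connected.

From 1 we can reach every vertex (0, 1, 2, 3, 4, 5, 6, 7, 8, 9), and every vertex can reach 1 (0, 1, 2, 3, 4, 5, 6, 7, 8, 9). So the whole graph is one strongly connected component.

Yes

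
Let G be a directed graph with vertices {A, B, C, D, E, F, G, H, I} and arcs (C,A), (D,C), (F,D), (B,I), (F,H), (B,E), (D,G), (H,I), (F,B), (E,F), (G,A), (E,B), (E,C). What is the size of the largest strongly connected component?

3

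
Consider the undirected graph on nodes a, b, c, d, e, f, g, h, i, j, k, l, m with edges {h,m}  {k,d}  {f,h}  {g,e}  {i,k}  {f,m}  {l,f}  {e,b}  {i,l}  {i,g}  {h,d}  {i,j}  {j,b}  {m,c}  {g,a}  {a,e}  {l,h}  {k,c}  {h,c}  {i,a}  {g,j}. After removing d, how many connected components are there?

1

With d gone, the remaining components are: {a, b, c, e, f, g, h, i, j, k, l, m}.
That is 1 component.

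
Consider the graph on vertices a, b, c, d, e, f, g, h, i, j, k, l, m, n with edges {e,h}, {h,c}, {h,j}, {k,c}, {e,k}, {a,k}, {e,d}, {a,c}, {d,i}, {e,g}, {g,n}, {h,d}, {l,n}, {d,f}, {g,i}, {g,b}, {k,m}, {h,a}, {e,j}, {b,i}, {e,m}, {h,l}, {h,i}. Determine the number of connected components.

Starting from a we can reach a, b, c, d, e, f, g, h, i, j, k, l, m, n. That is one component of size 14.
Total: 1 component.

1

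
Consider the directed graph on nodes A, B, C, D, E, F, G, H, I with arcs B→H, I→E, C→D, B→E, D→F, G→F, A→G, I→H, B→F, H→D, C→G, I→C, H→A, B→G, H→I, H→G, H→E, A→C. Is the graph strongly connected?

There is no directed path from C to A, so the graph is not strongly connected.

No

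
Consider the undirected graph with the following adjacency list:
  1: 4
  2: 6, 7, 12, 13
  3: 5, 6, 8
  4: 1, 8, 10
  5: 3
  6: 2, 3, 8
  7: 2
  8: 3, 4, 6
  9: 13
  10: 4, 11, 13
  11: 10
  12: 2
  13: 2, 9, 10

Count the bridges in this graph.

The edges on the cycle 6-3-8-6 are not bridges since each lies on that cycle.
But removing 2-12 disconnects 2 from 12; removing 4-1 disconnects 4 from 1; removing 5-3 disconnects 5 from 3; removing 2-7 disconnects 2 from 7 — these are bridges.
In total 6 edges are bridges.

6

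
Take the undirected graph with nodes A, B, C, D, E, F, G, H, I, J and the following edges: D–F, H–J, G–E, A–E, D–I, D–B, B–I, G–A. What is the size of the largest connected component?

C is isolated — a component by itself.
Starting from H we can reach H, J. That is one component of size 2.
Starting from A we can reach A, E, G. That is one component of size 3.
Starting from B we can reach B, D, F, I. That is one component of size 4.
The largest has 4 vertices.

4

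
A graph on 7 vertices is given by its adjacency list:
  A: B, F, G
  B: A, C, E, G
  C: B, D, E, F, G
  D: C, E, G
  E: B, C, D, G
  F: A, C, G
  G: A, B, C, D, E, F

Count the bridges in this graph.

The edges on the cycle B-C-D-E-B are not bridges since each lies on that cycle.
Every edge lies on some cycle, so there are no bridges.

0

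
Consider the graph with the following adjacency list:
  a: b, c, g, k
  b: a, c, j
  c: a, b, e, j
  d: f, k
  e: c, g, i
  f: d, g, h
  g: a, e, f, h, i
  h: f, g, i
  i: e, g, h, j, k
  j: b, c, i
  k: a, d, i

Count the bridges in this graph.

0

The edges on the cycle g-f-d-k-i-g are not bridges since each lies on that cycle.
Every edge lies on some cycle, so there are no bridges.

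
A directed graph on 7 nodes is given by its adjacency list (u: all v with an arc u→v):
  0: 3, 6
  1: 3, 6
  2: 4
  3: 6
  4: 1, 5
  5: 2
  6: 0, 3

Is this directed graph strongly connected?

There is no directed path from 1 to 4, so the graph is not strongly connected.

No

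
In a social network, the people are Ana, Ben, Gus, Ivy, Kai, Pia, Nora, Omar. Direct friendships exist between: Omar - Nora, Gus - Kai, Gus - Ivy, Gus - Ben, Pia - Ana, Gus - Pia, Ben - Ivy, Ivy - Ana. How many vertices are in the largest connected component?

Starting from Nora we can reach Nora, Omar. That is one component of size 2.
Starting from Ana we can reach Ana, Ben, Gus, Ivy, Kai, Pia. That is one component of size 6.
The largest has 6 vertices.

6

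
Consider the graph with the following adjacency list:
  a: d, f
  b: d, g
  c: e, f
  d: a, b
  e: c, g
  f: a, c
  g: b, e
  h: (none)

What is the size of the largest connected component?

h is isolated — a component by itself.
Starting from a we can reach a, b, c, d, e, f, g. That is one component of size 7.
The largest has 7 vertices.

7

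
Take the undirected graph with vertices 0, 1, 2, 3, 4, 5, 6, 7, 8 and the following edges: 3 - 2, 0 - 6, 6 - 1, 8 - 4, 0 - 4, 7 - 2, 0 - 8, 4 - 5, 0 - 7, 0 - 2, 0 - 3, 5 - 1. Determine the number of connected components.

Starting from 0 we can reach 0, 1, 2, 3, 4, 5, 6, 7, 8. That is one component of size 9.
Total: 1 component.

1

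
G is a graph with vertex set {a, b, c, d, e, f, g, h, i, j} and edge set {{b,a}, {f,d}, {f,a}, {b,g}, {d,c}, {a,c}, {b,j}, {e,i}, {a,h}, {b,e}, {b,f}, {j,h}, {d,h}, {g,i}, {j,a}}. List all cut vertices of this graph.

b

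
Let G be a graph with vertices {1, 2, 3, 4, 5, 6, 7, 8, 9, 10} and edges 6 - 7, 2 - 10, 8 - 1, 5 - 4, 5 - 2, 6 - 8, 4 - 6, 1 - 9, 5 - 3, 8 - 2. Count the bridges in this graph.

The edges on the cycle 5-4-6-8-2-5 are not bridges since each lies on that cycle.
But removing 7 - 6 disconnects 7 from 6; removing 2 - 10 disconnects 2 from 10; removing 8 - 1 disconnects 8 from 1; removing 1 - 9 disconnects 1 from 9 — these are bridges.
In total 5 edges are bridges.

5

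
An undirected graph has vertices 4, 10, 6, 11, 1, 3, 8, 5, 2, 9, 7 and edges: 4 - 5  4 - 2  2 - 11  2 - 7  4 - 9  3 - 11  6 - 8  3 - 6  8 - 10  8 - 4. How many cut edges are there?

The edges on the cycle 3-6-8-4-2-11-3 are not bridges since each lies on that cycle.
But removing 10 - 8 disconnects 10 from 8; removing 4 - 5 disconnects 4 from 5; removing 9 - 4 disconnects 9 from 4; removing 2 - 7 disconnects 2 from 7 — these are bridges.
That makes 4 bridges.

4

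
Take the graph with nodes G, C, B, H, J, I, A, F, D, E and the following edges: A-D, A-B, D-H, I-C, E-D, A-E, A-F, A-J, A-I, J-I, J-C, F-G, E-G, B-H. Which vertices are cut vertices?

A

Removing A increases the component count from 1 to 2, so A is a cut vertex.
By contrast removing J leaves 1 component; it is not a cut vertex. No other vertex is a cut vertex either.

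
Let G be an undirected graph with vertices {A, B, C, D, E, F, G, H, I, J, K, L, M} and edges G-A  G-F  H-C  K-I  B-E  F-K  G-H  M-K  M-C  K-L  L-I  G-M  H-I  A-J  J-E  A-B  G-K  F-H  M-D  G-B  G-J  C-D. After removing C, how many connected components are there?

With C gone, the remaining components are: {A, B, D, E, F, G, H, I, J, K, L, M}.
That is 1 component.

1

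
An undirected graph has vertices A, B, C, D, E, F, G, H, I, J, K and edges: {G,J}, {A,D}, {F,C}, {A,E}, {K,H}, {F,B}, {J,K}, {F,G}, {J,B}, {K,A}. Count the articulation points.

4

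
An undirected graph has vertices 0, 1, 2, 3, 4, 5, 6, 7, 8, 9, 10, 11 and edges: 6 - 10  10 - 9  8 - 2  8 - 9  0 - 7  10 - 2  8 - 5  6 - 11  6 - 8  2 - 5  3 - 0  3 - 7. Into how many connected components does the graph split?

1 is isolated — a component by itself.
4 is isolated — a component by itself.
Starting from 0 we can reach 0, 3, 7. That is one component of size 3.
Starting from 2 we can reach 2, 5, 6, 8, 9, 10, 11. That is one component of size 7.
Total: 4 components.

4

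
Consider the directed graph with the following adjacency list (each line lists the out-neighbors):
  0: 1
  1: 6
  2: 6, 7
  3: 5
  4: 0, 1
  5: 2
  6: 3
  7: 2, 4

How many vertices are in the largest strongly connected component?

{0, 1, 2, 3, 4, 5, 6, 7} are all mutually reachable — one SCC of size 8.
The largest has 8 vertices.

8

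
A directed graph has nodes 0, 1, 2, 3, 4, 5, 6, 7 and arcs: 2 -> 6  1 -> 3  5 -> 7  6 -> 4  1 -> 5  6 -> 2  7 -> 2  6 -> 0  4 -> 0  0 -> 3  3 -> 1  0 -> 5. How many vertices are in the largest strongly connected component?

{0, 1, 2, 3, 4, 5, 6, 7} are all mutually reachable — one SCC of size 8.
The largest has 8 vertices.

8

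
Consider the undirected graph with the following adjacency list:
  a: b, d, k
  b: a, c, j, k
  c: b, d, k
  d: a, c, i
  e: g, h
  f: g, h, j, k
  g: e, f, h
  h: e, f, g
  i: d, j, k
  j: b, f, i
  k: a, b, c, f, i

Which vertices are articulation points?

Removing f increases the component count from 1 to 2, so f is a cut vertex.
By contrast removing d leaves 1 component; it is not a cut vertex. No other vertex is a cut vertex either.

f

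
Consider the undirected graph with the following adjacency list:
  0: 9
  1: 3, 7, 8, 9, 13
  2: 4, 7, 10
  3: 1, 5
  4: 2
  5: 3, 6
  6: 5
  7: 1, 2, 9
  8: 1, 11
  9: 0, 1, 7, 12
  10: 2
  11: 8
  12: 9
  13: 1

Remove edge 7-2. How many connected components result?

2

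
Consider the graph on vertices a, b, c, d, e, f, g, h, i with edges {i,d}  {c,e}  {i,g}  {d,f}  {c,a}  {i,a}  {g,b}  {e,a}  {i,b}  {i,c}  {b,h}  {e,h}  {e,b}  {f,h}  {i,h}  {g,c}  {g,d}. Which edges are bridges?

none

The edges on the cycle g-d-f-h-e-c-g are not bridges since each lies on that cycle.
Every edge lies on some cycle, so there are no bridges.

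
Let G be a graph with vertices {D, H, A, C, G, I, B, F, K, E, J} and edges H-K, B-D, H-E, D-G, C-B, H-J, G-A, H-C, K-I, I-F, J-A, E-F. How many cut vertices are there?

1

Removing H increases the component count from 1 to 2, so H is a cut vertex.
By contrast removing B leaves 1 component; it is not a cut vertex. No other vertex is a cut vertex either.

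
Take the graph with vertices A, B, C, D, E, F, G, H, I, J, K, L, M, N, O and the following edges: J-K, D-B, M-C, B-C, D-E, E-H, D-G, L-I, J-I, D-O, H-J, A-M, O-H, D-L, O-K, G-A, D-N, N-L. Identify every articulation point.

Removing D increases the component count from 2 to 3, so D is a cut vertex.
By contrast removing G leaves 2 components; it is not a cut vertex. No other vertex is a cut vertex either.

D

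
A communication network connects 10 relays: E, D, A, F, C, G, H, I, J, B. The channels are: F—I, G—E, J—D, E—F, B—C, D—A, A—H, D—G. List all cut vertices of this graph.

Removing A increases the component count from 2 to 3, so A is a cut vertex.
Removing D increases the component count from 2 to 4, so D is a cut vertex.
Removing E increases the component count from 2 to 3, so E is a cut vertex.
Likewise F, G are cut vertices.
By contrast removing C leaves 2 components; it is not a cut vertex. No other vertex is a cut vertex either.

A, D, E, F, G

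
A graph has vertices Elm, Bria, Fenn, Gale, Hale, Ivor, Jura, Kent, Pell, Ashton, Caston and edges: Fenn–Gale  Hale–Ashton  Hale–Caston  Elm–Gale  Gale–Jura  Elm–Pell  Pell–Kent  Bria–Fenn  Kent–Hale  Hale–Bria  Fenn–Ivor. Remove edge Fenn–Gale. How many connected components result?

Fenn and Gale are still connected via Fenn-Bria-Hale-Kent-Pell-Elm-Gale, so the component count stays at 1.

1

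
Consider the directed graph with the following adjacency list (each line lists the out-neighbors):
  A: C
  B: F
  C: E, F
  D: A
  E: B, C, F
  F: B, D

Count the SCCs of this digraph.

{A, B, C, D, E, F} are all mutually reachable — one SCC of size 6.
That gives 1 strongly connected component.

1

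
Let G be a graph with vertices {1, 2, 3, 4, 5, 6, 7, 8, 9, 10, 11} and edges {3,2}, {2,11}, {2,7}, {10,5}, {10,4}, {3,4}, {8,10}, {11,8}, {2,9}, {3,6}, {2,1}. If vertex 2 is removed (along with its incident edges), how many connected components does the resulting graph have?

4

With 2 gone, the remaining components are: {1}; {7}; {9}; {3, 4, 5, 6, 8, 10, 11}.
That is 4 components.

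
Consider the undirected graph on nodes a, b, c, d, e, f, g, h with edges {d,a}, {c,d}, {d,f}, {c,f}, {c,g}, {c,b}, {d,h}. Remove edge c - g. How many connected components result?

3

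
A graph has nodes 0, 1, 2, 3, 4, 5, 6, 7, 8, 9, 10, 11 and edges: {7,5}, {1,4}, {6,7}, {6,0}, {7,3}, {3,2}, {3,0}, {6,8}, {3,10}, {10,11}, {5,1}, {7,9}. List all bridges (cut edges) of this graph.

1-4, 1-5, 10-11, 10-3, 2-3, 5-7, 6-8, 7-9

The edges on the cycle 6-7-3-0-6 are not bridges since each lies on that cycle.
But removing 10—11 disconnects 10 from 11; removing 3—2 disconnects 3 from 2; removing 3—10 disconnects 3 from 10; removing 1—4 disconnects 1 from 4 — these are bridges.
In total 8 edges are bridges.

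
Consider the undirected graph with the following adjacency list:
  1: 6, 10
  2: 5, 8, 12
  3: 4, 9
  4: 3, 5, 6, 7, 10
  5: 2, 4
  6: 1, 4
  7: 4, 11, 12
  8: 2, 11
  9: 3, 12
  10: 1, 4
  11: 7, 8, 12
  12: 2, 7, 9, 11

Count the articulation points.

1

Removing 4 increases the component count from 1 to 2, so 4 is a cut vertex.
By contrast removing 8 leaves 1 component; it is not a cut vertex. No other vertex is a cut vertex either.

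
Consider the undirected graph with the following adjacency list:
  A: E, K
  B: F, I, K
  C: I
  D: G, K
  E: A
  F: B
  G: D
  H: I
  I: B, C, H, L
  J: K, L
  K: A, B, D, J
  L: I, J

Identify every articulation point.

Removing A increases the component count from 1 to 2, so A is a cut vertex.
Removing B increases the component count from 1 to 2, so B is a cut vertex.
Removing D increases the component count from 1 to 2, so D is a cut vertex.
Likewise I, K are cut vertices.
By contrast removing G leaves 1 component; it is not a cut vertex. No other vertex is a cut vertex either.

A, B, D, I, K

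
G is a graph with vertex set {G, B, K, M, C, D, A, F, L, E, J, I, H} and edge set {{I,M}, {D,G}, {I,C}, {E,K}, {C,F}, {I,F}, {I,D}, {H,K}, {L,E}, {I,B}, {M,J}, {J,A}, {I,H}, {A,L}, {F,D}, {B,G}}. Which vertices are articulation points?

I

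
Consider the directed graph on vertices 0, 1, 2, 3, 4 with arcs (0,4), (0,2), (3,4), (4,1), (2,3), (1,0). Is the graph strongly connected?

Yes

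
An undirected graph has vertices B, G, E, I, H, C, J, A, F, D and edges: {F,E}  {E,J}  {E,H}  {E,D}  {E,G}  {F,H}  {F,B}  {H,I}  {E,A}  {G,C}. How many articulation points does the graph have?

4

Removing E increases the component count from 1 to 5, so E is a cut vertex.
Removing F increases the component count from 1 to 2, so F is a cut vertex.
Removing G increases the component count from 1 to 2, so G is a cut vertex.
Likewise H is a cut vertex.
By contrast removing D leaves 1 component; it is not a cut vertex. No other vertex is a cut vertex either.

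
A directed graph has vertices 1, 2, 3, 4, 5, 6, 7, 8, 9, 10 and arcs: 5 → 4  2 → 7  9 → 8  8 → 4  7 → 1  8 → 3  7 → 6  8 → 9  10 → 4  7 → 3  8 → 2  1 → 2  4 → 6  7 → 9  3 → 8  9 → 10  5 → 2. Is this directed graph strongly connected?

There is no directed path from 3 to 5, so the graph is not strongly connected.

No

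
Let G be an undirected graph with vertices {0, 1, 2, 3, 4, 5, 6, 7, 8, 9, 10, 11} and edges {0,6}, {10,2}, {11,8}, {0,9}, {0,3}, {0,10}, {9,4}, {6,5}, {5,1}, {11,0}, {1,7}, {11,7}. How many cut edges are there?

6

The edges on the cycle 11-0-6-5-1-7-11 are not bridges since each lies on that cycle.
But removing 4-9 disconnects 4 from 9; removing 0-10 disconnects 0 from 10; removing 2-10 disconnects 2 from 10; removing 3-0 disconnects 3 from 0 — these are bridges.
In total 6 edges are bridges.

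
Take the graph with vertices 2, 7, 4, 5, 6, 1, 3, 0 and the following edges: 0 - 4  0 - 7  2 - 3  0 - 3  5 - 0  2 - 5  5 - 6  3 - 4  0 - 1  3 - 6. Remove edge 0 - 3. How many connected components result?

0 and 3 are still connected via 0-4-3, so the component count stays at 1.

1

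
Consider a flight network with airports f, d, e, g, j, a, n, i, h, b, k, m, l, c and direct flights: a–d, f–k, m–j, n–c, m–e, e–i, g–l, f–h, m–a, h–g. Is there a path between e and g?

No

The component containing e is {a, d, e, i, j, m}, and g is not in it.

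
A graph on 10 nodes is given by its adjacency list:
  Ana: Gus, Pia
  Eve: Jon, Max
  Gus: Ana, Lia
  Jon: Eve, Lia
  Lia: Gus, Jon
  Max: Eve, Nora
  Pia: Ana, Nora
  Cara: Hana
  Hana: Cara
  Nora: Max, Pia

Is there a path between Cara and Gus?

The component containing Cara is {Cara, Hana}, and Gus is not in it.

No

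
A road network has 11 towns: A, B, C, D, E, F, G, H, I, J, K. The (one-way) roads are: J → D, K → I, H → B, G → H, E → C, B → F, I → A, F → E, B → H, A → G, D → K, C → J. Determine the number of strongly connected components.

{A, B, C, D, E, F, G, H, I, J, K} are all mutually reachable — one SCC of size 11.
That gives 1 strongly connected component.

1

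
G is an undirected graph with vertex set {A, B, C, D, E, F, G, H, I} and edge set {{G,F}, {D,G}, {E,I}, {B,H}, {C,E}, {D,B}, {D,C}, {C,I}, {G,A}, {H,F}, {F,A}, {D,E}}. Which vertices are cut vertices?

D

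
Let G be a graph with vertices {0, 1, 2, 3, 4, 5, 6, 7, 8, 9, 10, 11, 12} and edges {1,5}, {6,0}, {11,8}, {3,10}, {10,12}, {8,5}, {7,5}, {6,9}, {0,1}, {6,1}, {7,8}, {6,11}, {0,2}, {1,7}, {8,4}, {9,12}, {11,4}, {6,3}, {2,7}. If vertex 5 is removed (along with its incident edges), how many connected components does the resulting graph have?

1

With 5 gone, the remaining components are: {0, 1, 2, 3, 4, 6, 7, 8, 9, 10, 11, 12}.
That is 1 component.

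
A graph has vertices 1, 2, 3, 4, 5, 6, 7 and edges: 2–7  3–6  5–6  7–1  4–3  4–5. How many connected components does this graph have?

Starting from 1 we can reach 1, 2, 7. That is one component of size 3.
Starting from 3 we can reach 3, 4, 5, 6. That is one component of size 4.
Total: 2 components.

2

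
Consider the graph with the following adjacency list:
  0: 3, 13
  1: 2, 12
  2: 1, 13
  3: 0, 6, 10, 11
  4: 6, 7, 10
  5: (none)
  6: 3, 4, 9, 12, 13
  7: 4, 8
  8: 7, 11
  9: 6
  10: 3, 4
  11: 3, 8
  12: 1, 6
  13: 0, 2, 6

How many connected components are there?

2

5 is isolated — a component by itself.
Starting from 0 we can reach 0, 1, 2, 3, 4, 6, 7, 8, 9, 10, 11, 12, 13. That is one component of size 13.
Total: 2 components.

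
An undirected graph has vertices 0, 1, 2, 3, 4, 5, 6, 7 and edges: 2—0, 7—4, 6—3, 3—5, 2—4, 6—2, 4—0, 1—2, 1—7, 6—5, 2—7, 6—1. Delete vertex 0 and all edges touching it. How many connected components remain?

With 0 gone, the remaining components are: {1, 2, 3, 4, 5, 6, 7}.
That is 1 component.

1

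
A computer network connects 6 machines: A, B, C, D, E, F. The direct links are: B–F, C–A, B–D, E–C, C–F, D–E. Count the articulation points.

1

Removing C increases the component count from 1 to 2, so C is a cut vertex.
By contrast removing D leaves 1 component; it is not a cut vertex. No other vertex is a cut vertex either.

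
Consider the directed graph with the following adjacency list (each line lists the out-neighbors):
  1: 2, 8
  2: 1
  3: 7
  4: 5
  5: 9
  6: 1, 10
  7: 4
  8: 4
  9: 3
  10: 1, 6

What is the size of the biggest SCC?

{3, 4, 5, 7, 9} are all mutually reachable — one SCC of size 5.
{1, 2} are all mutually reachable — one SCC of size 2.
{6, 10} are all mutually reachable — one SCC of size 2.
{8} is an SCC by itself.
The largest has 5 vertices.

5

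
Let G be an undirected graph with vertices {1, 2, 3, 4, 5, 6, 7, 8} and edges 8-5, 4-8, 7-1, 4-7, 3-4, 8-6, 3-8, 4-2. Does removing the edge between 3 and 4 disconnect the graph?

No

After removing 3-4, the path 3-8-4 still connects them, so the edge is not a bridge.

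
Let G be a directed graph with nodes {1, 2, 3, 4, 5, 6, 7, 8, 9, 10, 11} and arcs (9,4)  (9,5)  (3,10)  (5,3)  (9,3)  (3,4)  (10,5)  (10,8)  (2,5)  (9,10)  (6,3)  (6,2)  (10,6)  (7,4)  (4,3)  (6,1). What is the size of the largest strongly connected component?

6

{2, 3, 4, 5, 6, 10} are all mutually reachable — one SCC of size 6.
{9} is an SCC by itself.
{7} is an SCC by itself.
{11} is an SCC by itself.
{8} is an SCC by itself.
(and 1 more singleton SCC)
The largest has 6 vertices.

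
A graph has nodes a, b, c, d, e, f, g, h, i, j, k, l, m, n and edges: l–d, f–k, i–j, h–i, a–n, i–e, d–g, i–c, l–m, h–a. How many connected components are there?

b is isolated — a component by itself.
Starting from f we can reach f, k. That is one component of size 2.
Starting from d we can reach d, g, l, m. That is one component of size 4.
Starting from a we can reach a, c, e, h, i, j, n. That is one component of size 7.
Total: 4 components.

4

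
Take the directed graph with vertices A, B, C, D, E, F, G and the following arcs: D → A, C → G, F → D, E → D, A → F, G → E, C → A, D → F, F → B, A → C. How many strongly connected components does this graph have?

2

{A, C, D, E, F, G} are all mutually reachable — one SCC of size 6.
{B} is an SCC by itself.
That gives 2 strongly connected components.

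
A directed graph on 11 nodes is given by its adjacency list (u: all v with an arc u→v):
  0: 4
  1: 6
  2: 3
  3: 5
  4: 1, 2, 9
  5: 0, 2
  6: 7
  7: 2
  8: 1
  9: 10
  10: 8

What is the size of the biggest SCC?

11

{0, 1, 2, 3, 4, 5, 6, 7, 8, 9, 10} are all mutually reachable — one SCC of size 11.
The largest has 11 vertices.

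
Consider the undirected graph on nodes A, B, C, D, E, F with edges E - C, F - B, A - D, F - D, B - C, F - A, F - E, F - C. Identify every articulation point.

Removing F increases the component count from 1 to 2, so F is a cut vertex.
By contrast removing E leaves 1 component; it is not a cut vertex. No other vertex is a cut vertex either.

F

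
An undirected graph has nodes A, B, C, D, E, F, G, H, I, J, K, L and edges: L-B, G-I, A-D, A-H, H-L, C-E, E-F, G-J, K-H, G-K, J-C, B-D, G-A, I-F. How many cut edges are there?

0

The edges on the cycle G-K-H-L-B-D-A-G are not bridges since each lies on that cycle.
Every edge lies on some cycle, so there are no bridges.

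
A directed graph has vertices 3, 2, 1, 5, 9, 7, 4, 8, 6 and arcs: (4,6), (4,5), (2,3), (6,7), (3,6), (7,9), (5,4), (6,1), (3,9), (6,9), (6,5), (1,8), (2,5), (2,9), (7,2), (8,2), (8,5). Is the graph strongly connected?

No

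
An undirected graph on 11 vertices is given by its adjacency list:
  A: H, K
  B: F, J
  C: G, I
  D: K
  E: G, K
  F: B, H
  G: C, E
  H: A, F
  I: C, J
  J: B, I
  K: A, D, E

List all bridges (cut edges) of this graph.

The edges on the cycle A-H-F-B-J-I-C-G-E-K-A are not bridges since each lies on that cycle.
But removing K-D disconnects K from D — this is a bridge.

D-K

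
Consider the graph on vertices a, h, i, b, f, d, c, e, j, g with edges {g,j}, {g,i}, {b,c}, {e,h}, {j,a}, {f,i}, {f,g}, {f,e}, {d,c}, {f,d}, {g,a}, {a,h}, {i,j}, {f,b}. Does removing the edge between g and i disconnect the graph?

No

After removing g - i, the path g-f-i still connects them, so the edge is not a bridge.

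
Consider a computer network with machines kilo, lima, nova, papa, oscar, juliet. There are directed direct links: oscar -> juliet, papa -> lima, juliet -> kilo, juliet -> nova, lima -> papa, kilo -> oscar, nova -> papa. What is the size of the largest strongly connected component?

{kilo, oscar, juliet} are all mutually reachable — one SCC of size 3.
{lima, papa} are all mutually reachable — one SCC of size 2.
{nova} is an SCC by itself.
The largest has 3 vertices.

3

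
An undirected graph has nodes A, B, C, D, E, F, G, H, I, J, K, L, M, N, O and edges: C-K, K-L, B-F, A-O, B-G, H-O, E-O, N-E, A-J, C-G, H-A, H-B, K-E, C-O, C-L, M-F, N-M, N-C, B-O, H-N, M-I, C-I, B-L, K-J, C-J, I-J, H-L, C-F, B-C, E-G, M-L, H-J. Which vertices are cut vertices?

Removing A, for instance, still leaves 2 components. No single vertex removal increases the component count — the graph has no articulation points.

none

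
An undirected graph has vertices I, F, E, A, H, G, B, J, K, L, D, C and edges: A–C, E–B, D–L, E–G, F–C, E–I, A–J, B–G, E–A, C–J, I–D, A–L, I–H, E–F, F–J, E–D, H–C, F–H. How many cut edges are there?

The edges on the cycle E-B-G-E are not bridges since each lies on that cycle.
Every edge lies on some cycle, so there are no bridges.

0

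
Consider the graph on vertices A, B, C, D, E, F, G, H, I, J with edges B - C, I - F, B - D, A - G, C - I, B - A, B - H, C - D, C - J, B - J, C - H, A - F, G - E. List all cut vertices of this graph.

A, G

Removing A increases the component count from 1 to 2, so A is a cut vertex.
Removing G increases the component count from 1 to 2, so G is a cut vertex.
By contrast removing E leaves 1 component; it is not a cut vertex. No other vertex is a cut vertex either.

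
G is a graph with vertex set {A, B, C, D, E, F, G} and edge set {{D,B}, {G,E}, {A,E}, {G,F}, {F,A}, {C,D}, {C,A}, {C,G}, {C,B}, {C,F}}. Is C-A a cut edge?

No

After removing C-A, the path C-F-A still connects them, so the edge is not a bridge.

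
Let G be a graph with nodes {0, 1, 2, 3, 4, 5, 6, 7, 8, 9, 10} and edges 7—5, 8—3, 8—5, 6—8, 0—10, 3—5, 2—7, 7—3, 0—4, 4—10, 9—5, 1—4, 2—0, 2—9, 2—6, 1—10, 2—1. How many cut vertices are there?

1

Removing 2 increases the component count from 1 to 2, so 2 is a cut vertex.
By contrast removing 3 leaves 1 component; it is not a cut vertex. No other vertex is a cut vertex either.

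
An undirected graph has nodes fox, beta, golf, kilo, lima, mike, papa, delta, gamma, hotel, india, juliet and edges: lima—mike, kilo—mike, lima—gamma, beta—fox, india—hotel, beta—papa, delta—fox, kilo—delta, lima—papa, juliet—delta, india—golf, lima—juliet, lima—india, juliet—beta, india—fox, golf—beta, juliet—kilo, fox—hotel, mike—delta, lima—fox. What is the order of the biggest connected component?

12

Starting from fox we can reach fox, beta, golf, kilo, lima, mike, papa, delta, gamma, hotel, india, juliet. That is one component of size 12.
The largest has 12 vertices.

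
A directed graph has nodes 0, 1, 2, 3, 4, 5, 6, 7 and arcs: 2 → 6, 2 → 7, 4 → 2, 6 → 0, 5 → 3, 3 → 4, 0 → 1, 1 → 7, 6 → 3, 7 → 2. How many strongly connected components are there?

2

{0, 1, 2, 3, 4, 6, 7} are all mutually reachable — one SCC of size 7.
{5} is an SCC by itself.
That gives 2 strongly connected components.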